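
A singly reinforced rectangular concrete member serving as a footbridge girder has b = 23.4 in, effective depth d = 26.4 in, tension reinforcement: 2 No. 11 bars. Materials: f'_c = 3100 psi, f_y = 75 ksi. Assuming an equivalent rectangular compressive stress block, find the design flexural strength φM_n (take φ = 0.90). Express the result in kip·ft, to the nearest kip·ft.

φM_n ≈ 430 kip·ft

A_s = 2 × 1.56 = 3.12 in².
T = A_s f_y = 3.12 × 75 = 234 kips.
a = T/(0.85 f'_c b) = 234/(0.85 × 3.1 × 23.4) = 3.795 in.
M_n = T(d − a/2) = 234 × (26.4 − 1.8975) = 5733.6 kip·in = 5733.6/12 = 477.80 kip·ft.
φM_n = 0.90 × 477.80 = 430.02 kip·ft.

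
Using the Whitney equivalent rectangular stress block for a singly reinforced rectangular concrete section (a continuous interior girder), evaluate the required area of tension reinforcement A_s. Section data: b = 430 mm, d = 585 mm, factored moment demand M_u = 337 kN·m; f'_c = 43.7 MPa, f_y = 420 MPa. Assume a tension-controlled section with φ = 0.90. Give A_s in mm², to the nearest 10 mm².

A_s ≈ 1580 mm²

M_n = M_u/φ = 337/0.90 = 374.444 kN·m.
With M_n = 0.85 f'_c a b (d − a/2), solve the quadratic for a:
a = d − √(d² − 2M_n/(0.85 f'_c b)) = 585 − √(585² − 2 × 374.444×10⁶/(0.85 × 43.7 × 430)) = 41.55 mm.
A_s = 0.85 f'_c a b / f_y = 0.85 × 43.7 × 41.55 × 430 / 420 = 1580.1 mm².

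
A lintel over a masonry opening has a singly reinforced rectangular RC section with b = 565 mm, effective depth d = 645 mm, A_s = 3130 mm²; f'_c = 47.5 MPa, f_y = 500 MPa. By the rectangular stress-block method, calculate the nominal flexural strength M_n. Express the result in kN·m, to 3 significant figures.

T = A_s f_y = 3130 × 500 = 1565000 N = 1565 kN.
From C = T: a = T/(0.85 f'_c b) = 1565000/(0.85 × 47.5 × 565) = 68.60 mm.
M_n = T(d − a/2) = 1565 kN × (645 − 34.3) mm = 955.75 kN·m.

M_n ≈ 956 kN·m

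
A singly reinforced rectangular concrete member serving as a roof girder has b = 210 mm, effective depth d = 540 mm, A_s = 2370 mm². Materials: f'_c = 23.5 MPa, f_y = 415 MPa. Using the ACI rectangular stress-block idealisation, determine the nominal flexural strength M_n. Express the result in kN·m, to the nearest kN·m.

M_n ≈ 416 kN·m

T = A_s f_y = 2370 × 415 = 983550 N = 983.55 kN.
From C = T: a = T/(0.85 f'_c b) = 983550/(0.85 × 23.5 × 210) = 234.47 mm.
M_n = T(d − a/2) = 983.55 kN × (540 − 117.235) mm = 415.81 kN·m.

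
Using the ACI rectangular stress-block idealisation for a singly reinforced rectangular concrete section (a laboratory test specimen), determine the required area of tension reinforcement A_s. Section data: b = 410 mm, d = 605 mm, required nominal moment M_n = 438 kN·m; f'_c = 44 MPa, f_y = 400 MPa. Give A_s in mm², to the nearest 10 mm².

A_s ≈ 1890 mm²

With M_n = 0.85 f'_c a b (d − a/2), solve the quadratic for a:
a = d − √(d² − 2M_n/(0.85 f'_c b)) = 605 − √(605² − 2 × 438×10⁶/(0.85 × 44 × 410)) = 49.21 mm.
A_s = 0.85 f'_c a b / f_y = 0.85 × 44 × 49.21 × 410 / 400 = 1886.5 mm².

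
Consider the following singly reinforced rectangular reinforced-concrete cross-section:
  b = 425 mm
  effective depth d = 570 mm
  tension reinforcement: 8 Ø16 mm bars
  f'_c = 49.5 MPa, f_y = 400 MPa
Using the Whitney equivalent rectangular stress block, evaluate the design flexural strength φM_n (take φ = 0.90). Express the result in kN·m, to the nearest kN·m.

φM_n ≈ 320 kN·m

A_s = 8 × 201 = 1608 mm².
T = A_s f_y = 1608 × 400 = 643200 N = 643.2 kN.
From C = T: a = T/(0.85 f'_c b) = 643200/(0.85 × 49.5 × 425) = 35.97 mm.
M_n = T(d − a/2) = 643.2 kN × (570 − 17.985) mm = 355.06 kN·m.
φM_n = 0.90 × 355.06 = 319.55 kN·m.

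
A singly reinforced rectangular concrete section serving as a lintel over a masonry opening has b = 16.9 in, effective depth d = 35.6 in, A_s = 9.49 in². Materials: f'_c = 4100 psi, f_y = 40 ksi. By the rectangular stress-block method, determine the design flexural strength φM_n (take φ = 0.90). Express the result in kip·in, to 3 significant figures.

T = A_s f_y = 9.49 × 40 = 379.6 kips.
a = T/(0.85 f'_c b) = 379.6/(0.85 × 4.1 × 16.9) = 6.445 in.
M_n = T(d − a/2) = 379.6 × (35.6 − 3.2225) = 12290.5 kip·in.
φM_n = 0.90 × 12290.5 = 11061.5 kip·in.

φM_n ≈ 11100 kip·in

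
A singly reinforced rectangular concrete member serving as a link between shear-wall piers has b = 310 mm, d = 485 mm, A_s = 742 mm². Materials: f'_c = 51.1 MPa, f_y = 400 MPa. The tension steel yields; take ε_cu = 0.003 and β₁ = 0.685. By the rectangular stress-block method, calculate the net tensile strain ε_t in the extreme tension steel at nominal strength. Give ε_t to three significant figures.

a = A_s f_y/(0.85 f'_c b) = 22.04 mm.
β₁ = 0.685, so c = a/β₁ = 22.04/0.685 = 32.18 mm.
From the linear strain diagram with ε_cu = 0.003: ε_t = 0.003 (d − c)/c = 0.003 × (485 − 32.18)/32.18 = 0.0422.
Since ε_t ≥ 0.005, the section is tension-controlled.

ε_t ≈ 0.0422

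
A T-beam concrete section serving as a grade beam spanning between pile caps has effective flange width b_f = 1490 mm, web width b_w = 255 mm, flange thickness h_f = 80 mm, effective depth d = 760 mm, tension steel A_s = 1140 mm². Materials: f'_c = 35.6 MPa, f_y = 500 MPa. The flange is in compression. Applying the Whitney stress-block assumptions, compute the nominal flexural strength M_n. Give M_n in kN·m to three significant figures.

M_n ≈ 430 kN·m

Tension: T = A_s f_y = 1140 × 500 = 570000 N.
Try a within the flange: a = T/(0.85 f'_c b_f) = 570000/(0.85 × 35.6 × 1490) = 12.64 mm.
Since a = 12.64 ≤ h_f = 80 mm, the stress block lies entirely in the flange; analyse as a rectangular beam of width b_f.
M_n = T(d − a/2) = 570000 × (760 − 6.32) = 429.60 × 10⁶ N·mm.
M_n = 429.60 kN·m.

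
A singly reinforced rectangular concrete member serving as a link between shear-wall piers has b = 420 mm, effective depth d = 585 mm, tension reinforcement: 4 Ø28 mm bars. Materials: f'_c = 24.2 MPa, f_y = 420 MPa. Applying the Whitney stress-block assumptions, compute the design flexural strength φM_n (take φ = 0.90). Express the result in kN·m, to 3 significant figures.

φM_n ≈ 489 kN·m

A_s = 4 × 616 = 2464 mm².
T = A_s f_y = 2464 × 420 = 1034880 N = 1034.88 kN.
From C = T: a = T/(0.85 f'_c b) = 1034880/(0.85 × 24.2 × 420) = 119.79 mm.
M_n = T(d − a/2) = 1034.88 kN × (585 − 59.895) mm = 543.42 kN·m.
φM_n = 0.90 × 543.42 = 489.08 kN·m.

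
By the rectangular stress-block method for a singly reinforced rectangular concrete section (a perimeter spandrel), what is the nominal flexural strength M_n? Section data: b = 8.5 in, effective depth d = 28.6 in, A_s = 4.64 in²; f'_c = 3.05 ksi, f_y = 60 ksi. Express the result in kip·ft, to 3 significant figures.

T = A_s f_y = 4.64 × 60 = 278.4 kips.
a = T/(0.85 f'_c b) = 278.4/(0.85 × 3.05 × 8.5) = 12.634 in.
M_n = T(d − a/2) = 278.4 × (28.6 − 6.317) = 6203.6 kip·in = 6203.6/12 = 516.97 kip·ft.

M_n ≈ 517 kip·ft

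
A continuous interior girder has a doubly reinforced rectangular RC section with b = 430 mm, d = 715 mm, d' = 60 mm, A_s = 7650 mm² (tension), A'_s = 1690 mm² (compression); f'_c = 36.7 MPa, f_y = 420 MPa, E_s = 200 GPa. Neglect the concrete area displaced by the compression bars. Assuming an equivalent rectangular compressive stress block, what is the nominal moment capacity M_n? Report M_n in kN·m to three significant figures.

Assume both tension and compression steel yield.
Net tension couple steel: A_s − A'_s = 5960 mm².
a = (A_s − A'_s) f_y / (0.85 f'_c b) = 2503200/(0.85 × 36.7 × 430) = 186.61 mm.
c = a/β₁ = 186.61/0.788 = 236.81 mm; ε'_s = 0.003(c − d')/c = 0.0022 ≥ f_y/E_s = 0.0021, so compression steel does yield.
M_n = (A_s − A'_s) f_y (d − a/2) + A'_s f_y (d − d') = [2503200 × (715 − 93.305) + 709800 × (715 − 60)] × 10⁻⁶ = 1556.23 + 464.92 = 2021.15 kN·m.

M_n ≈ 2020 kN·m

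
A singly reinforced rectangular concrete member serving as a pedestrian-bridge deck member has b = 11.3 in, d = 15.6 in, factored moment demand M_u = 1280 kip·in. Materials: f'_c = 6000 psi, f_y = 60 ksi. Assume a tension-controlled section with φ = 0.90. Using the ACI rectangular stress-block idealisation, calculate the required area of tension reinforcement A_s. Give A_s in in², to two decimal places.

M_n = M_u/φ = 1280/0.90 = 1422.22 kip·in.
From M_n = 0.85 f'_c a b (d − a/2):
a = d − √(d² − 2M_n/(0.85 f'_c b)) = 15.6 − √(15.6² − 2 × 1422.22/(0.85 × 6 × 11.3)) = 1.672 in.
A_s = 0.85 f'_c a b / f_y = 0.85 × 6 × 1.672 × 11.3 / 60 = 1.606 in².

A_s ≈ 1.61 in²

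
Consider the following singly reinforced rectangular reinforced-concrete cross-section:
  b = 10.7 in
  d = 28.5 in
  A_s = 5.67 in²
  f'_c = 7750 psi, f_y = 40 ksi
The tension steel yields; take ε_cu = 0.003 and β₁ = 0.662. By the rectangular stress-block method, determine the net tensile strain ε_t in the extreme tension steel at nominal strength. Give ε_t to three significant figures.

a = A_s f_y/(0.85 f'_c b) = 3.218 in.
β₁ = 0.662, so c = a/β₁ = 3.218/0.662 = 4.861 in.
From the linear strain diagram with ε_cu = 0.003: ε_t = 0.003 (d − c)/c = 0.003 × (28.5 − 4.861)/4.861 = 0.0146.
Since ε_t ≥ 0.005, the section is tension-controlled.

ε_t ≈ 0.0146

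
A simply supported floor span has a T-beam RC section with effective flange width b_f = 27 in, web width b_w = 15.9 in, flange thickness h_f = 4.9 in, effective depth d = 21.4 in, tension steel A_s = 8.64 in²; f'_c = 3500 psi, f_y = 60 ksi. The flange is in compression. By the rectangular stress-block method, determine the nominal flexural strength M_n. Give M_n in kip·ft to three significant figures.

M_n ≈ 779 kip·ft

Tension: T = A_s f_y = 8.64 × 60 = 518.4 kips.
Try a within the flange: a = T/(0.85 f'_c b_f) = 518.4/(0.85 × 3.5 × 27) = 6.454 in.
a = 6.454 > h_f = 4.9 in: the block extends into the web. Split into flange-overhang and web parts.
C_f = 0.85 f'_c (b_f − b_w) h_f = 0.85 × 3.5 × (27 − 15.9) × 4.9 = 161.8 kips.
Remaining web compression depth: a_w = (T − C_f)/(0.85 f'_c b_w) = (518.4 − 161.8)/(0.85 × 3.5 × 15.9) = 7.539 in.
M_n = C_f(d − h_f/2) + (T − C_f)(d − a_w/2) = 161.8 × (21.4 − 2.45) + 356.6 × (21.4 − 3.7695) = 3066.1 + 6287.0 = 9353.1 kip·in.
M_n = 9353.1/12 = 779.43 kip·ft.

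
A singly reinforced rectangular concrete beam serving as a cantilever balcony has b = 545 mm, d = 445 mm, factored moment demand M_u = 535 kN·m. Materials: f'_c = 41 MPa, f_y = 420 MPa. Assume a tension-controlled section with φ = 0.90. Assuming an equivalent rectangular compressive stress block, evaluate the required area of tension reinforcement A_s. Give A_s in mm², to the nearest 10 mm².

M_n = M_u/φ = 535/0.90 = 594.444 kN·m.
With M_n = 0.85 f'_c a b (d − a/2), solve the quadratic for a:
a = d − √(d² − 2M_n/(0.85 f'_c b)) = 445 − √(445² − 2 × 594.444×10⁶/(0.85 × 41 × 545)) = 76.99 mm.
A_s = 0.85 f'_c a b / f_y = 0.85 × 41 × 76.99 × 545 / 420 = 3481.6 mm².

A_s ≈ 3480 mm²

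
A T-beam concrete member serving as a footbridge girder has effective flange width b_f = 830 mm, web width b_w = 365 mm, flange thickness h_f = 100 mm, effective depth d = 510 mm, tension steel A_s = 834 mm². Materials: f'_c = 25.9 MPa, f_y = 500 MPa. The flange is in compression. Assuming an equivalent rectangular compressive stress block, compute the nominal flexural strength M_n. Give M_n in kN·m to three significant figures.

M_n ≈ 208 kN·m

Tension: T = A_s f_y = 834 × 500 = 417000 N.
Try a within the flange: a = T/(0.85 f'_c b_f) = 417000/(0.85 × 25.9 × 830) = 22.82 mm.
Since a = 22.82 ≤ h_f = 100 mm, the stress block lies entirely in the flange; analyse as a rectangular beam of width b_f.
M_n = T(d − a/2) = 417000 × (510 − 11.41) = 207.91 × 10⁶ N·mm.
M_n = 207.91 kN·m.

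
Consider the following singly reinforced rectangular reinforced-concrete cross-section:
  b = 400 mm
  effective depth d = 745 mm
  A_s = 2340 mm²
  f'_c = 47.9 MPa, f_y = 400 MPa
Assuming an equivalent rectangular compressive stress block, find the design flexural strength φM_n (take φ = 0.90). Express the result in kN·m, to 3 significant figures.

T = A_s f_y = 2340 × 400 = 936000 N = 936 kN.
From C = T: a = T/(0.85 f'_c b) = 936000/(0.85 × 47.9 × 400) = 57.47 mm.
M_n = T(d − a/2) = 936 kN × (745 − 28.735) mm = 670.42 kN·m.
φM_n = 0.90 × 670.42 = 603.38 kN·m.

φM_n ≈ 603 kN·m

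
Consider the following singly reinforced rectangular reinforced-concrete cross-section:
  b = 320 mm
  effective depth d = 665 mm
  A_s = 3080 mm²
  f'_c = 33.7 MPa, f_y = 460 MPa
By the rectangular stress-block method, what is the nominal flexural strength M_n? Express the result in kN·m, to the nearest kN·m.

M_n ≈ 833 kN·m

T = A_s f_y = 3080 × 460 = 1416800 N = 1416.8 kN.
From C = T: a = T/(0.85 f'_c b) = 1416800/(0.85 × 33.7 × 320) = 154.56 mm.
M_n = T(d − a/2) = 1416.8 kN × (665 − 77.28) mm = 832.68 kN·m.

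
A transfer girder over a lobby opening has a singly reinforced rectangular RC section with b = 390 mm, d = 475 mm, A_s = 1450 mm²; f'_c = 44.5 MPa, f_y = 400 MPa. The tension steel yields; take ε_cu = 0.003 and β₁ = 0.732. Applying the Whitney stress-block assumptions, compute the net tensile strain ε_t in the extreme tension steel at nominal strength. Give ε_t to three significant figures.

a = A_s f_y/(0.85 f'_c b) = 39.32 mm.
β₁ = 0.732, so c = a/β₁ = 39.32/0.732 = 53.72 mm.
From the linear strain diagram with ε_cu = 0.003: ε_t = 0.003 (d − c)/c = 0.003 × (475 − 53.72)/53.72 = 0.0235.
Since ε_t ≥ 0.005, the section is tension-controlled.

ε_t ≈ 0.0235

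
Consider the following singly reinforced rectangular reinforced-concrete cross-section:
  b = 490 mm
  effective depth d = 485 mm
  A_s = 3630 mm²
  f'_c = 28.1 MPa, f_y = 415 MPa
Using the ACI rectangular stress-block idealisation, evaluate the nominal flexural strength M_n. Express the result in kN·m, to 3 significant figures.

M_n ≈ 634 kN·m

T = A_s f_y = 3630 × 415 = 1506450 N = 1506.45 kN.
From C = T: a = T/(0.85 f'_c b) = 1506450/(0.85 × 28.1 × 490) = 128.72 mm.
M_n = T(d − a/2) = 1506.45 kN × (485 − 64.36) mm = 633.67 kN·m.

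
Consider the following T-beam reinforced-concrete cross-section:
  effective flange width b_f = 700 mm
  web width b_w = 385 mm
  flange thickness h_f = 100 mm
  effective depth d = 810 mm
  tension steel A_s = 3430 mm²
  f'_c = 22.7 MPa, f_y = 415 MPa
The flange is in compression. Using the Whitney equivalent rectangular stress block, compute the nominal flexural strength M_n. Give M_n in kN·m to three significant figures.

Tension: T = A_s f_y = 3430 × 415 = 1423450 N.
Try a within the flange: a = T/(0.85 f'_c b_f) = 1423450/(0.85 × 22.7 × 700) = 105.39 mm.
a = 105.39 > h_f = 100 mm: the block extends into the web. Split into flange-overhang and web parts.
C_f = 0.85 f'_c (b_f − b_w) h_f = 0.85 × 22.7 × (700 − 385) × 100 = 607793 N.
Remaining web compression depth: a_w = (T − C_f)/(0.85 f'_c b_w) = (1423450 − 607793)/(0.85 × 22.7 × 385) = 109.80 mm.
M_n = C_f(d − h_f/2) + (T − C_f)(d − a_w/2) = 607793 × (810 − 50) + 815657 × (810 − 54.9) = 461.92 + 615.90 = 1077.82 × 10⁶ N·mm.
M_n = 1077.82 kN·m.

M_n ≈ 1080 kN·m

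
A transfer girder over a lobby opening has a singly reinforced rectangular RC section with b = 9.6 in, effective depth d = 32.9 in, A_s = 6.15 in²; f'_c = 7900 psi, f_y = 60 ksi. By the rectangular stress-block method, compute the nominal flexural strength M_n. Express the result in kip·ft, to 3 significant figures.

T = A_s f_y = 6.15 × 60 = 369 kips.
a = T/(0.85 f'_c b) = 369/(0.85 × 7.9 × 9.6) = 5.724 in.
M_n = T(d − a/2) = 369 × (32.9 − 2.862) = 11084.0 kip·in = 11084.0/12 = 923.67 kip·ft.

M_n ≈ 924 kip·ft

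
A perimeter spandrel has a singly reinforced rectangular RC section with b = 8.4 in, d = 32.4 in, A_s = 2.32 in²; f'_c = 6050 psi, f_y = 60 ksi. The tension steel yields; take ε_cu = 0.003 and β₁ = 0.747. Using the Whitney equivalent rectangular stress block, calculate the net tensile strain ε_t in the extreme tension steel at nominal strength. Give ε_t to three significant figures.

ε_t ≈ 0.0195

a = A_s f_y/(0.85 f'_c b) = 3.222 in.
β₁ = 0.747, so c = a/β₁ = 3.222/0.747 = 4.313 in.
From the linear strain diagram with ε_cu = 0.003: ε_t = 0.003 (d − c)/c = 0.003 × (32.4 − 4.313)/4.313 = 0.0195.
Since ε_t ≥ 0.005, the section is tension-controlled.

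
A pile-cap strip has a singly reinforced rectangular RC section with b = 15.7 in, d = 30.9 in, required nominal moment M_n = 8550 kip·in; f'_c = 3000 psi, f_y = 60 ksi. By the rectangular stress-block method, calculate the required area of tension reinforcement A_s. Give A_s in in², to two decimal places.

A_s ≈ 5.29 in²

From M_n = 0.85 f'_c a b (d − a/2):
a = d − √(d² − 2M_n/(0.85 f'_c b)) = 30.9 − √(30.9² − 2 × 8550/(0.85 × 3 × 15.7)) = 7.929 in.
A_s = 0.85 f'_c a b / f_y = 0.85 × 3 × 7.929 × 15.7 / 60 = 5.291 in².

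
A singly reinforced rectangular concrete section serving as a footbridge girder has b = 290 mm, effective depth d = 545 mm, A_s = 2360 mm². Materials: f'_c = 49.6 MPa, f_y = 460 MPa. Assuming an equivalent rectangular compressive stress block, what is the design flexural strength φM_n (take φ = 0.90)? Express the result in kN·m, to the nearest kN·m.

φM_n ≈ 489 kN·m

T = A_s f_y = 2360 × 460 = 1085600 N = 1085.6 kN.
From C = T: a = T/(0.85 f'_c b) = 1085600/(0.85 × 49.6 × 290) = 88.79 mm.
M_n = T(d − a/2) = 1085.6 kN × (545 − 44.395) mm = 543.46 kN·m.
φM_n = 0.90 × 543.46 = 489.11 kN·m.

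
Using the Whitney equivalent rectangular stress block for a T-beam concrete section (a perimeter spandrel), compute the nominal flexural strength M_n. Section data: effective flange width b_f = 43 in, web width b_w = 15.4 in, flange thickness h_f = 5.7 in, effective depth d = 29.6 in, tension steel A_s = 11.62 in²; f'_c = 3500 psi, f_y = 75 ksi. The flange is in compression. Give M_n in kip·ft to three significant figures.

M_n ≈ 1890 kip·ft

Tension: T = A_s f_y = 11.62 × 75 = 871.5 kips.
Try a within the flange: a = T/(0.85 f'_c b_f) = 871.5/(0.85 × 3.5 × 43) = 6.813 in.
a = 6.813 > h_f = 5.7 in: the block extends into the web. Split into flange-overhang and web parts.
C_f = 0.85 f'_c (b_f − b_w) h_f = 0.85 × 3.5 × (43 − 15.4) × 5.7 = 468.0 kips.
Remaining web compression depth: a_w = (T − C_f)/(0.85 f'_c b_w) = (871.5 − 468.0)/(0.85 × 3.5 × 15.4) = 8.807 in.
M_n = C_f(d − h_f/2) + (T − C_f)(d − a_w/2) = 468.0 × (29.6 − 2.85) + 403.5 × (29.6 − 4.4035) = 12519.0 + 10166.8 = 22685.8 kip·in.
M_n = 22685.8/12 = 1890.48 kip·ft.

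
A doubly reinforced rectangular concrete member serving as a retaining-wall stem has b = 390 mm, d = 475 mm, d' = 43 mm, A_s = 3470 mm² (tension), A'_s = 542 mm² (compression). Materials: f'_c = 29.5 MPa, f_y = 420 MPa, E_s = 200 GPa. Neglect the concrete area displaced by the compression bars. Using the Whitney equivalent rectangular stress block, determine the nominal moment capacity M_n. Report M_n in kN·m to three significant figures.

Assume both tension and compression steel yield.
Net tension couple steel: A_s − A'_s = 2928 mm².
a = (A_s − A'_s) f_y / (0.85 f'_c b) = 1229760/(0.85 × 29.5 × 390) = 125.75 mm.
c = a/β₁ = 125.75/0.839 = 149.88 mm; ε'_s = 0.003(c − d')/c = 0.0021 ≥ f_y/E_s = 0.0021, so compression steel does yield.
M_n = (A_s − A'_s) f_y (d − a/2) + A'_s f_y (d − d') = [1229760 × (475 − 62.875) + 227640 × (475 − 43)] × 10⁻⁶ = 506.81 + 98.34 = 605.15 kN·m.

M_n ≈ 605 kN·m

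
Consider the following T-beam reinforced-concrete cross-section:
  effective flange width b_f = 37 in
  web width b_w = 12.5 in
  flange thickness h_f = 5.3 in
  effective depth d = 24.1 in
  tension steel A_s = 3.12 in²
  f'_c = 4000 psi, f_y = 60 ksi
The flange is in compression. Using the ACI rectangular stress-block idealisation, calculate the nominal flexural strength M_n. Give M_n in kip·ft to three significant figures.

Tension: T = A_s f_y = 3.12 × 60 = 187.2 kips.
Try a within the flange: a = T/(0.85 f'_c b_f) = 187.2/(0.85 × 4 × 37) = 1.488 in.
Since a = 1.488 ≤ h_f = 5.3 in, the stress block lies entirely in the flange; analyse as a rectangular beam of width b_f.
M_n = T(d − a/2) = 187.2 × (24.1 − 0.744) = 4372.2 kip·in.
M_n = 4372.2/12 = 364.35 kip·ft.

M_n ≈ 364 kip·ft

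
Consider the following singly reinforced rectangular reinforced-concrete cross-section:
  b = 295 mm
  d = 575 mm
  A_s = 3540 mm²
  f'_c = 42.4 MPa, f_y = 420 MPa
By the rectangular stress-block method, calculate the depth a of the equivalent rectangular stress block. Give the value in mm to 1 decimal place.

T = A_s f_y = 3540 × 420 = 1486800 N = 1486.8 kN.
Setting C = 0.85 f'_c a b equal to T: a = 1486800/(0.85 × 42.4 × 295) = 139.8 mm.

a ≈ 139.8 mm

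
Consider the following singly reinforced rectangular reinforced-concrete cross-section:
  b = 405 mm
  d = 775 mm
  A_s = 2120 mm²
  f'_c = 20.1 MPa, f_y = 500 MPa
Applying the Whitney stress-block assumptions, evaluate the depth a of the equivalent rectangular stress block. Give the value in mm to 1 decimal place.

a ≈ 153.2 mm

T = A_s f_y = 2120 × 500 = 1060000 N = 1060 kN.
Setting C = 0.85 f'_c a b equal to T: a = 1060000/(0.85 × 20.1 × 405) = 153.2 mm.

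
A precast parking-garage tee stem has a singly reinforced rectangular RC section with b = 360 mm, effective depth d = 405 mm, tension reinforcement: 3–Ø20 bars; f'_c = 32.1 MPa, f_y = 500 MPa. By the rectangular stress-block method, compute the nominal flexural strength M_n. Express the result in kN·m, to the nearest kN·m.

A_s = 3 × 314 = 942 mm².
T = A_s f_y = 942 × 500 = 471000 N = 471 kN.
From C = T: a = T/(0.85 f'_c b) = 471000/(0.85 × 32.1 × 360) = 47.95 mm.
M_n = T(d − a/2) = 471 kN × (405 − 23.975) mm = 179.46 kN·m.

M_n ≈ 179 kN·m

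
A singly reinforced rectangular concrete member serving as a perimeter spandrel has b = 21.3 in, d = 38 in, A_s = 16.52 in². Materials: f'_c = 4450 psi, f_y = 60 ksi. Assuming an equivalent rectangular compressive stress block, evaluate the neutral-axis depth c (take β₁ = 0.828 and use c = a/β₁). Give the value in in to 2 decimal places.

c ≈ 14.86 in

T = A_s f_y = 16.52 × 60 = 991.2 kips.
a = T/(0.85 f'_c b) = 991.2/(0.85 × 4.45 × 21.3) = 12.3028 in.
With β₁ = 0.828, c = a/β₁ = 12.3028/0.828 = 14.86 in.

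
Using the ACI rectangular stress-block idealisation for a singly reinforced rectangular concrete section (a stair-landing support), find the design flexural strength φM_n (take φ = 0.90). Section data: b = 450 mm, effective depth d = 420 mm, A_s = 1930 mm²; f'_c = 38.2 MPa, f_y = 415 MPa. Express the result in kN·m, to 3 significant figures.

φM_n ≈ 283 kN·m

T = A_s f_y = 1930 × 415 = 800950 N = 800.95 kN.
From C = T: a = T/(0.85 f'_c b) = 800950/(0.85 × 38.2 × 450) = 54.82 mm.
M_n = T(d − a/2) = 800.95 kN × (420 − 27.41) mm = 314.44 kN·m.
φM_n = 0.90 × 314.44 = 283.00 kN·m.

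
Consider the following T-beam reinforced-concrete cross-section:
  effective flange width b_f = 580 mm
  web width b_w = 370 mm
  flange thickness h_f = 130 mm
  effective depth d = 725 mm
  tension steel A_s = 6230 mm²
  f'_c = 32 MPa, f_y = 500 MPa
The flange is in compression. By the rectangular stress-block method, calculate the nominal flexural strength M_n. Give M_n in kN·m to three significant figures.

M_n ≈ 1930 kN·m

Tension: T = A_s f_y = 6230 × 500 = 3115000 N.
Try a within the flange: a = T/(0.85 f'_c b_f) = 3115000/(0.85 × 32 × 580) = 197.45 mm.
a = 197.45 > h_f = 130 mm: the block extends into the web. Split into flange-overhang and web parts.
C_f = 0.85 f'_c (b_f − b_w) h_f = 0.85 × 32 × (580 − 370) × 130 = 742560 N.
Remaining web compression depth: a_w = (T − C_f)/(0.85 f'_c b_w) = (3115000 − 742560)/(0.85 × 32 × 370) = 235.74 mm.
M_n = C_f(d − h_f/2) + (T − C_f)(d − a_w/2) = 742560 × (725 − 65) + 2372440 × (725 − 117.87) = 490.09 + 1440.38 = 1930.47 × 10⁶ N·mm.
M_n = 1930.47 kN·m.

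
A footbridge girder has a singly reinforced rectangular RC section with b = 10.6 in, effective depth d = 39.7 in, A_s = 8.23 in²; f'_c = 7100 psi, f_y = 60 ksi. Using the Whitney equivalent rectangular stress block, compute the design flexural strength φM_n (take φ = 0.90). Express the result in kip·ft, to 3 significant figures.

T = A_s f_y = 8.23 × 60 = 493.8 kips.
a = T/(0.85 f'_c b) = 493.8/(0.85 × 7.1 × 10.6) = 7.719 in.
M_n = T(d − a/2) = 493.8 × (39.7 − 3.8595) = 17698.0 kip·in = 17698.0/12 = 1474.83 kip·ft.
φM_n = 0.90 × 1474.83 = 1327.35 kip·ft.

φM_n ≈ 1330 kip·ft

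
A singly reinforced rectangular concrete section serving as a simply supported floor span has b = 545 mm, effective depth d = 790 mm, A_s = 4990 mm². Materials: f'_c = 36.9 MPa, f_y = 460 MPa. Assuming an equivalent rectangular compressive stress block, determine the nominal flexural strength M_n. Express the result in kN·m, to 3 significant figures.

T = A_s f_y = 4990 × 460 = 2295400 N = 2295.4 kN.
From C = T: a = T/(0.85 f'_c b) = 2295400/(0.85 × 36.9 × 545) = 134.28 mm.
M_n = T(d − a/2) = 2295.4 kN × (790 − 67.14) mm = 1659.25 kN·m.

M_n ≈ 1660 kN·m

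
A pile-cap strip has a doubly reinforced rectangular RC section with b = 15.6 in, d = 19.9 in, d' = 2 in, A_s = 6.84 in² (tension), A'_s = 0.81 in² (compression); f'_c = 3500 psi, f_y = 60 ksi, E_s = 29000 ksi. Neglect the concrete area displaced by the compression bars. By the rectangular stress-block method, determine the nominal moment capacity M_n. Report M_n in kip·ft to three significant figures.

M_n ≈ 555 kip·ft

Assume both steels yield.
a = (A_s − A'_s) f_y/(0.85 f'_c b) = (6.84 − 0.81) × 60/(0.85 × 3.5 × 15.6) = 7.796 in.
c = a/β₁ = 7.796/0.85 = 9.172 in; ε'_s = 0.003(c − d')/c = 0.0023 ≥ ε_y = 0.0021, so the compression steel yields.
M_n = (A_s − A'_s) f_y (d − a/2) + A'_s f_y (d − d') = 361.8 × (19.9 − 3.898) + 48.6 × (19.9 − 2) = 5789.5 + 869.9 = 6659.4 kip·in = 6659.4/12 = 554.95 kip·ft.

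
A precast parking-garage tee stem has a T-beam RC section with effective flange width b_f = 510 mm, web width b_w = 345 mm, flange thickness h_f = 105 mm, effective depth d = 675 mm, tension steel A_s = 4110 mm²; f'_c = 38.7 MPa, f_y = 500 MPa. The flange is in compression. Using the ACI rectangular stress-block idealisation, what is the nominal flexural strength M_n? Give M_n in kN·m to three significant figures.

Tension: T = A_s f_y = 4110 × 500 = 2055000 N.
Try a within the flange: a = T/(0.85 f'_c b_f) = 2055000/(0.85 × 38.7 × 510) = 122.49 mm.
a = 122.49 > h_f = 105 mm: the block extends into the web. Split into flange-overhang and web parts.
C_f = 0.85 f'_c (b_f − b_w) h_f = 0.85 × 38.7 × (510 − 345) × 105 = 569906 N.
Remaining web compression depth: a_w = (T − C_f)/(0.85 f'_c b_w) = (2055000 − 569906)/(0.85 × 38.7 × 345) = 130.86 mm.
M_n = C_f(d − h_f/2) + (T − C_f)(d − a_w/2) = 569906 × (675 − 52.5) + 1485094 × (675 − 65.43) = 354.77 + 905.27 = 1260.04 × 10⁶ N·mm.
M_n = 1260.04 kN·m.

M_n ≈ 1260 kN·m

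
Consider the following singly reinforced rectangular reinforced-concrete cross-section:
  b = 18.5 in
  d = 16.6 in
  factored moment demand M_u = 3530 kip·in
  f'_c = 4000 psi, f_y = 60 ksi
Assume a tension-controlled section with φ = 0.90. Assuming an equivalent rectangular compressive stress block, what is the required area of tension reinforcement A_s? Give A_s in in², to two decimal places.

M_n = M_u/φ = 3530/0.90 = 3922.22 kip·in.
From M_n = 0.85 f'_c a b (d − a/2):
a = d − √(d² − 2M_n/(0.85 f'_c b)) = 16.6 − √(16.6² − 2 × 3922.22/(0.85 × 4 × 18.5)) = 4.318 in.
A_s = 0.85 f'_c a b / f_y = 0.85 × 4 × 4.318 × 18.5 / 60 = 4.527 in².

A_s ≈ 4.53 in²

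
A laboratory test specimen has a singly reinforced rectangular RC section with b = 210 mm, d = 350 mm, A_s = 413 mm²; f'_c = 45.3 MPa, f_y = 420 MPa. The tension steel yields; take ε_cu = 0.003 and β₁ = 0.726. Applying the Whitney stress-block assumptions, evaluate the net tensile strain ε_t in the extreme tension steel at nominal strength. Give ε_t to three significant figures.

a = A_s f_y/(0.85 f'_c b) = 21.45 mm.
β₁ = 0.726, so c = a/β₁ = 21.45/0.726 = 29.55 mm.
From the linear strain diagram with ε_cu = 0.003: ε_t = 0.003 (d − c)/c = 0.003 × (350 − 29.55)/29.55 = 0.0325.
Since ε_t ≥ 0.005, the section is tension-controlled.

ε_t ≈ 0.0325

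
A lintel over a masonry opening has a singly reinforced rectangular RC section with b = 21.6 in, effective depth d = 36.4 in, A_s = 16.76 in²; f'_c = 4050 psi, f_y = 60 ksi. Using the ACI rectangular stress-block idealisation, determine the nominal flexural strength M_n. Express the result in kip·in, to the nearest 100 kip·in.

M_n ≈ 29800 kip·in

T = A_s f_y = 16.76 × 60 = 1005.6 kips.
a = T/(0.85 f'_c b) = 1005.6/(0.85 × 4.05 × 21.6) = 13.524 in.
M_n = T(d − a/2) = 1005.6 × (36.4 − 6.762) = 29804.0 kip·in.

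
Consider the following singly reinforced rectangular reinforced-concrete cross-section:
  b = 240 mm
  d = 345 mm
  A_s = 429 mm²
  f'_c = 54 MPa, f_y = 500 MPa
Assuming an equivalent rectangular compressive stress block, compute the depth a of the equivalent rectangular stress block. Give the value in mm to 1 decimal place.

T = A_s f_y = 429 × 500 = 214500 N = 214.5 kN.
Setting C = 0.85 f'_c a b equal to T: a = 214500/(0.85 × 54 × 240) = 19.5 mm.

a ≈ 19.5 mm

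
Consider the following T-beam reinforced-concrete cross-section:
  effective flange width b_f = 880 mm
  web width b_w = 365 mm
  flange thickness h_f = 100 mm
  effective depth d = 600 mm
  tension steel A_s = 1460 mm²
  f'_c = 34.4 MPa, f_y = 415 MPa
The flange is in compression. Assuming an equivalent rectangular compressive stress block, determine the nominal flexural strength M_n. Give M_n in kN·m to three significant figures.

Tension: T = A_s f_y = 1460 × 415 = 605900 N.
Try a within the flange: a = T/(0.85 f'_c b_f) = 605900/(0.85 × 34.4 × 880) = 23.55 mm.
Since a = 23.55 ≤ h_f = 100 mm, the stress block lies entirely in the flange; analyse as a rectangular beam of width b_f.
M_n = T(d − a/2) = 605900 × (600 − 11.775) = 356.41 × 10⁶ N·mm.
M_n = 356.41 kN·m.

M_n ≈ 356 kN·m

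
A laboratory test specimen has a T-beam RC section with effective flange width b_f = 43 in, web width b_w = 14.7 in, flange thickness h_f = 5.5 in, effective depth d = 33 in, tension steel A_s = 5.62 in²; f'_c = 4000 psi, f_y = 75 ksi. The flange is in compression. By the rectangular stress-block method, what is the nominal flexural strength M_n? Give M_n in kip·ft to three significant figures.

M_n ≈ 1110 kip·ft

Tension: T = A_s f_y = 5.62 × 75 = 421.5 kips.
Try a within the flange: a = T/(0.85 f'_c b_f) = 421.5/(0.85 × 4 × 43) = 2.883 in.
Since a = 2.883 ≤ h_f = 5.5 in, the stress block lies entirely in the flange; analyse as a rectangular beam of width b_f.
M_n = T(d − a/2) = 421.5 × (33 − 1.4415) = 13301.9 kip·in.
M_n = 13301.9/12 = 1108.49 kip·ft.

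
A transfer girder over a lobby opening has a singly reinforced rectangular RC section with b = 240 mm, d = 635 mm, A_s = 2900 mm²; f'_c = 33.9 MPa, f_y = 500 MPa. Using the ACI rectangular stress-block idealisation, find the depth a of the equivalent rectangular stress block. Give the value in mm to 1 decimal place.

T = A_s f_y = 2900 × 500 = 1450000 N = 1450 kN.
Setting C = 0.85 f'_c a b equal to T: a = 1450000/(0.85 × 33.9 × 240) = 209.7 mm.

a ≈ 209.7 mm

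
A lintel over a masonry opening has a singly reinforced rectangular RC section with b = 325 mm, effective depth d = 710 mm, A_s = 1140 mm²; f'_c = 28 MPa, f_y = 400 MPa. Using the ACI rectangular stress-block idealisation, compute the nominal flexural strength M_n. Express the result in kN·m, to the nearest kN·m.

T = A_s f_y = 1140 × 400 = 456000 N = 456 kN.
From C = T: a = T/(0.85 f'_c b) = 456000/(0.85 × 28 × 325) = 58.95 mm.
M_n = T(d − a/2) = 456 kN × (710 − 29.475) mm = 310.32 kN·m.

M_n ≈ 310 kN·m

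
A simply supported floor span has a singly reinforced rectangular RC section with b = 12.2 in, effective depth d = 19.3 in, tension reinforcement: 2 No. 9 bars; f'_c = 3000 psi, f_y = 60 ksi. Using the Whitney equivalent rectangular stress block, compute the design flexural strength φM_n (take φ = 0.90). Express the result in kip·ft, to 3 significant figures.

φM_n ≈ 156 kip·ft

A_s = 2 × 1 = 2 in².
T = A_s f_y = 2 × 60 = 120 kips.
a = T/(0.85 f'_c b) = 120/(0.85 × 3 × 12.2) = 3.857 in.
M_n = T(d − a/2) = 120 × (19.3 − 1.9285) = 2084.6 kip·in = 2084.6/12 = 173.72 kip·ft.
φM_n = 0.90 × 173.72 = 156.35 kip·ft.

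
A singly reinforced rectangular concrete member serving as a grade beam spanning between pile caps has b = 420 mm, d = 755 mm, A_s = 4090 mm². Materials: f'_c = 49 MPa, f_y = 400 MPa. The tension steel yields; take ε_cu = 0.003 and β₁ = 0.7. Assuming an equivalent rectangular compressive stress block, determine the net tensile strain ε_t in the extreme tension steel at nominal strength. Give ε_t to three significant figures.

a = A_s f_y/(0.85 f'_c b) = 93.52 mm.
β₁ = 0.7, so c = a/β₁ = 93.52/0.7 = 133.60 mm.
From the linear strain diagram with ε_cu = 0.003: ε_t = 0.003 (d − c)/c = 0.003 × (755 − 133.60)/133.60 = 0.0140.
Since ε_t ≥ 0.005, the section is tension-controlled.

ε_t ≈ 0.0140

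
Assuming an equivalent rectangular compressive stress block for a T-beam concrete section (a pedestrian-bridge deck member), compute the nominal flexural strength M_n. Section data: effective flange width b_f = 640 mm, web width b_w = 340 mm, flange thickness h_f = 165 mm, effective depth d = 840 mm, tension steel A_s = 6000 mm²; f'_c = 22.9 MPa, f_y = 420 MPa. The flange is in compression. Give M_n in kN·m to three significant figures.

Tension: T = A_s f_y = 6000 × 420 = 2520000 N.
Try a within the flange: a = T/(0.85 f'_c b_f) = 2520000/(0.85 × 22.9 × 640) = 202.29 mm.
a = 202.29 > h_f = 165 mm: the block extends into the web. Split into flange-overhang and web parts.
C_f = 0.85 f'_c (b_f − b_w) h_f = 0.85 × 22.9 × (640 − 340) × 165 = 963518 N.
Remaining web compression depth: a_w = (T − C_f)/(0.85 f'_c b_w) = (2520000 − 963518)/(0.85 × 22.9 × 340) = 235.19 mm.
M_n = C_f(d − h_f/2) + (T − C_f)(d − a_w/2) = 963518 × (840 − 82.5) + 1556482 × (840 − 117.595) = 729.86 + 1124.41 = 1854.27 × 10⁶ N·mm.
M_n = 1854.27 kN·m.

M_n ≈ 1850 kN·m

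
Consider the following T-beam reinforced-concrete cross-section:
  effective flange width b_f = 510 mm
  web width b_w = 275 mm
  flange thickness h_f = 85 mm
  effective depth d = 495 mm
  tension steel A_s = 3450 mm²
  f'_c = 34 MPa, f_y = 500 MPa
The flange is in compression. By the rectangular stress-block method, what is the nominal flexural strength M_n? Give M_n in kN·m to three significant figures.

Tension: T = A_s f_y = 3450 × 500 = 1725000 N.
Try a within the flange: a = T/(0.85 f'_c b_f) = 1725000/(0.85 × 34 × 510) = 117.04 mm.
a = 117.04 > h_f = 85 mm: the block extends into the web. Split into flange-overhang and web parts.
C_f = 0.85 f'_c (b_f − b_w) h_f = 0.85 × 34 × (510 − 275) × 85 = 577278 N.
Remaining web compression depth: a_w = (T − C_f)/(0.85 f'_c b_w) = (1725000 − 577278)/(0.85 × 34 × 275) = 144.41 mm.
M_n = C_f(d − h_f/2) + (T − C_f)(d − a_w/2) = 577278 × (495 − 42.5) + 1147722 × (495 − 72.205) = 261.22 + 485.25 = 746.47 × 10⁶ N·mm.
M_n = 746.47 kN·m.

M_n ≈ 746 kN·m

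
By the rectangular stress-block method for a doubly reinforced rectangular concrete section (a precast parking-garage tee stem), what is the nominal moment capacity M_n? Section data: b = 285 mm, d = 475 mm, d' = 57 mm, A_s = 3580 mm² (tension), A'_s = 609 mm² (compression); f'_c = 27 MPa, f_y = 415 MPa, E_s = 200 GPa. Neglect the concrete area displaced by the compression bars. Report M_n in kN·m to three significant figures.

Assume both tension and compression steel yield.
Net tension couple steel: A_s − A'_s = 2971 mm².
a = (A_s − A'_s) f_y / (0.85 f'_c b) = 1232965/(0.85 × 27 × 285) = 188.51 mm.
c = a/β₁ = 188.51/0.85 = 221.78 mm; ε'_s = 0.003(c − d')/c = 0.0022 ≥ f_y/E_s = 0.0021, so compression steel does yield.
M_n = (A_s − A'_s) f_y (d − a/2) + A'_s f_y (d − d') = [1232965 × (475 − 94.255) + 252735 × (475 − 57)] × 10⁻⁶ = 469.45 + 105.64 = 575.09 kN·m.

M_n ≈ 575 kN·m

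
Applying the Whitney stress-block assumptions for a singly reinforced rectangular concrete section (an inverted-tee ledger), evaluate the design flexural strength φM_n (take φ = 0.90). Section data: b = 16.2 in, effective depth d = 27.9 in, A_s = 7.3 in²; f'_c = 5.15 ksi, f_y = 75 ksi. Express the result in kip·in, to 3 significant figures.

φM_n ≈ 11800 kip·in

T = A_s f_y = 7.3 × 75 = 547.5 kips.
a = T/(0.85 f'_c b) = 547.5/(0.85 × 5.15 × 16.2) = 7.720 in.
M_n = T(d − a/2) = 547.5 × (27.9 − 3.86) = 13161.9 kip·in.
φM_n = 0.90 × 13161.9 = 11845.7 kip·in.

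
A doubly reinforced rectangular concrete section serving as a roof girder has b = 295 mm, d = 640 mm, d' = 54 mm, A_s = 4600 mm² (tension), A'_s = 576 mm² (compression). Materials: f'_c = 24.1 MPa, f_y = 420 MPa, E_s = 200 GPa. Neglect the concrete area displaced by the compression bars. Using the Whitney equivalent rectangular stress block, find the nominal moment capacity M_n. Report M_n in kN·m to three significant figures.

M_n ≈ 987 kN·m

Assume both tension and compression steel yield.
Net tension couple steel: A_s − A'_s = 4024 mm².
a = (A_s − A'_s) f_y / (0.85 f'_c b) = 1690080/(0.85 × 24.1 × 295) = 279.67 mm.
c = a/β₁ = 279.67/0.85 = 329.02 mm; ε'_s = 0.003(c − d')/c = 0.0025 ≥ f_y/E_s = 0.0021, so compression steel does yield.
M_n = (A_s − A'_s) f_y (d − a/2) + A'_s f_y (d − d') = [1690080 × (640 − 139.835) + 241920 × (640 − 54)] × 10⁻⁶ = 845.32 + 141.77 = 987.09 kN·m.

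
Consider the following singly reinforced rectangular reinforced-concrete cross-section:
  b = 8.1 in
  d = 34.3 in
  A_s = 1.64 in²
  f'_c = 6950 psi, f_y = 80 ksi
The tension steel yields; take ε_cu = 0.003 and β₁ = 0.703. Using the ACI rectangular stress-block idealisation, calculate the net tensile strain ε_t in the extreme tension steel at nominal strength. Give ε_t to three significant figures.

ε_t ≈ 0.0234

a = A_s f_y/(0.85 f'_c b) = 2.742 in.
β₁ = 0.703, so c = a/β₁ = 2.742/0.703 = 3.900 in.
From the linear strain diagram with ε_cu = 0.003: ε_t = 0.003 (d − c)/c = 0.003 × (34.3 − 3.900)/3.900 = 0.0234.
Since ε_t ≥ 0.005, the section is tension-controlled.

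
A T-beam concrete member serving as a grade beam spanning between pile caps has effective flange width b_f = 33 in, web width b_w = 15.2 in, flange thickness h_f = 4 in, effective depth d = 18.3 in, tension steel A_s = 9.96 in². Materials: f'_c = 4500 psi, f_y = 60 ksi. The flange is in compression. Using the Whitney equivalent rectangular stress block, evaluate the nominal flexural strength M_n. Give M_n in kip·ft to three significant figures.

M_n ≈ 790 kip·ft

Tension: T = A_s f_y = 9.96 × 60 = 597.6 kips.
Try a within the flange: a = T/(0.85 f'_c b_f) = 597.6/(0.85 × 4.5 × 33) = 4.734 in.
a = 4.734 > h_f = 4 in: the block extends into the web. Split into flange-overhang and web parts.
C_f = 0.85 f'_c (b_f − b_w) h_f = 0.85 × 4.5 × (33 − 15.2) × 4 = 272.3 kips.
Remaining web compression depth: a_w = (T − C_f)/(0.85 f'_c b_w) = (597.6 − 272.3)/(0.85 × 4.5 × 15.2) = 5.595 in.
M_n = C_f(d − h_f/2) + (T − C_f)(d − a_w/2) = 272.3 × (18.3 − 2) + 325.3 × (18.3 − 2.7975) = 4438.5 + 5043.0 = 9481.5 kip·in.
M_n = 9481.5/12 = 790.13 kip·ft.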